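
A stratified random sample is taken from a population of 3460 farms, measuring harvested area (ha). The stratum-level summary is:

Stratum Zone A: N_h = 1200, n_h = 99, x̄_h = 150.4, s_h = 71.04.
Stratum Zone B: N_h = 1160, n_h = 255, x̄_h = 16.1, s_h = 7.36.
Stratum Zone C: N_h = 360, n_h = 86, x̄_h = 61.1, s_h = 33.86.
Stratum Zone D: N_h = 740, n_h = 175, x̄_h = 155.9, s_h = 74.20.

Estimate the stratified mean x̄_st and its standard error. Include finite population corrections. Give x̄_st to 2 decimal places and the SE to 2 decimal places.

x̄_st ≈ 97.26, SE ≈ 2.62

x̄_st = Σ W_h x̄_h = (1200·150.4 + 1160·16.1 + 360·61.1 + 740·155.9)/3460 = 97.25954
V̂(x̄_st) = Σ W_h² (1 − n_h/N_h) s_h²/n_h, with W_h = N_h/N and N = 3460:
  stratum Zone A: (1200/3460)²·(1 − 99/1200)·71.04²/99 = 5.62584
  stratum Zone B: (1160/3460)²·(1 − 255/1160)·7.36²/255 = 0.0186282
  stratum Zone C: (360/3460)²·(1 − 86/360)·33.86²/86 = 0.109844
  stratum Zone D: (740/3460)²·(1 − 175/740)·74.20²/175 = 1.09875
V̂(x̄_st) = 6.85306
SE(x̄_st) = √6.85306 = 2.61783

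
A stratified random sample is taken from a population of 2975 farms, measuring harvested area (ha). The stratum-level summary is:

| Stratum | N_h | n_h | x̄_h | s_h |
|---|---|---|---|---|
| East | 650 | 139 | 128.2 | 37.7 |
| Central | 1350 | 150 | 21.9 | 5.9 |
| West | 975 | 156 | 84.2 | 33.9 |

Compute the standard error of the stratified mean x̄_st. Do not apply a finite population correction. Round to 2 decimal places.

SE(x̄_st) ≈ 1.15

V̂(x̄_st) = Σ W_h² s_h²/n_h, with W_h = N_h/N and N = 2975:
  stratum East: (650/2975)²·37.7²/139 = 0.488113
  stratum Central: (1350/2975)²·5.9²/150 = 0.0477866
  stratum West: (975/2975)²·33.9²/156 = 0.791243
V̂(x̄_st) = 1.32714
SE(x̄_st) = √1.32714 = 1.15202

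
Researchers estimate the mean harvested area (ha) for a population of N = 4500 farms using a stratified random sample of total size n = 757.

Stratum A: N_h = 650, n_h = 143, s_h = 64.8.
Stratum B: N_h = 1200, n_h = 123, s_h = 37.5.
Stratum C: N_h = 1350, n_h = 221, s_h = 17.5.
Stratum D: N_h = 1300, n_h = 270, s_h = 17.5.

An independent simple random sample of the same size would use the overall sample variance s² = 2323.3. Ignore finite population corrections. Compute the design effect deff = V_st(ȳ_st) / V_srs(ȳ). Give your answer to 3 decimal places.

V̂(ȳ_st) = Σ W_h² s_h²/n_h, with W_h = N_h/N and N = 4500:
  stratum A: (650/4500)²·64.8²/143 = 0.612655
  stratum B: (1200/4500)²·37.5²/123 = 0.813008
  stratum C: (1350/4500)²·17.5²/221 = 0.124717
  stratum D: (1300/4500)²·17.5²/270 = 0.0946616
V_st = 1.64504
V_srs = s²/n = 2323.3/757 = 3.06909
deff = V_st / V_srs = 1.64504/3.06909 = 0.5360

deff ≈ 0.536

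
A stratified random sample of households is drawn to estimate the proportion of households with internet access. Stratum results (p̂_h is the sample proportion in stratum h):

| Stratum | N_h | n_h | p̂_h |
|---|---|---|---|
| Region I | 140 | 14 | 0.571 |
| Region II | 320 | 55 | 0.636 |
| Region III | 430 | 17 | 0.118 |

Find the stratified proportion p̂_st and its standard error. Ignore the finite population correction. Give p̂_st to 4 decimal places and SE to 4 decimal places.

p̂_st ≈ 0.3755, SE ≈ 0.0504

N = 890; stratum weights W_h = N_h/N.
p̂_st = Σ W_h p̂_h = (140·0.571 + 320·0.636 + 430·0.118)/890 = 0.37551
V̂(p̂_st) = Σ W_h² p̂_h(1−p̂_h)/(n_h−1):
  stratum Region I: (140/890)²·0.571·0.429/13 = 0.000466258
  stratum Region II: (320/890)²·0.636·0.364/54 = 0.000554223
  stratum Region III: (430/890)²·0.118·0.882/16 = 0.0015184
V̂(p̂_st) = 0.00253889; SE = √V̂ = 0.0503874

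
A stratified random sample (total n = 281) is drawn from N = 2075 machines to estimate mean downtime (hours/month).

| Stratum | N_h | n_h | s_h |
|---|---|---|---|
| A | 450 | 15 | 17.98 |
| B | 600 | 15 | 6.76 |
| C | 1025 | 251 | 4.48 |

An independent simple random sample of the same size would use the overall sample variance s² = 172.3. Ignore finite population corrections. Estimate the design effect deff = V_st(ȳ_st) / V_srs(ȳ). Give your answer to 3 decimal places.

V̂(ȳ_st) = Σ W_h² s_h²/n_h, with W_h = N_h/N and N = 2075:
  stratum A: (450/2075)²·17.98²/15 = 1.01362
  stratum B: (600/2075)²·6.76²/15 = 0.254723
  stratum C: (1025/2075)²·4.48²/251 = 0.0195116
V_st = 1.28786
V_srs = s²/n = 172.3/281 = 0.613167
deff = V_st / V_srs = 1.28786/0.613167 = 2.1003

deff ≈ 2.100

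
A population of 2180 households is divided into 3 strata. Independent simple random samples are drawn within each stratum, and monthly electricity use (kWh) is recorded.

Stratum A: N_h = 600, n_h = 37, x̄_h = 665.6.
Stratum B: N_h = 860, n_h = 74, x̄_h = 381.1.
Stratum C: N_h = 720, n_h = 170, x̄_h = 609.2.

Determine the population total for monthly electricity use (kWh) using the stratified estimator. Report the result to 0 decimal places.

τ̂_st = Σ N_h x̄_h = 600·665.6 + 860·381.1 + 720·609.2 = 1165730

τ̂_st ≈ 1165730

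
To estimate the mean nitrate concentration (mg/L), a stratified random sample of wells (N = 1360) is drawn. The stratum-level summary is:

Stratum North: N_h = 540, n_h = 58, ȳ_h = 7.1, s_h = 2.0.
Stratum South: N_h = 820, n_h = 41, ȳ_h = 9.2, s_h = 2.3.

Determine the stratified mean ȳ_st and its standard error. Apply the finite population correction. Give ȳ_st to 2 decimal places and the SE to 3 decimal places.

ȳ_st ≈ 8.37, SE ≈ 0.233

ȳ_st = Σ W_h ȳ_h = (540·7.1 + 820·9.2)/1360 = 8.36618
V̂(ȳ_st) = Σ W_h² (1 − n_h/N_h) s_h²/n_h, with W_h = N_h/N and N = 1360:
  stratum North: (540/1360)²·(1 − 58/540)·2.0²/58 = 0.00970499
  stratum South: (820/1360)²·(1 − 41/820)·2.3²/41 = 0.04456
V̂(ȳ_st) = 0.054265
SE(ȳ_st) = √0.054265 = 0.232948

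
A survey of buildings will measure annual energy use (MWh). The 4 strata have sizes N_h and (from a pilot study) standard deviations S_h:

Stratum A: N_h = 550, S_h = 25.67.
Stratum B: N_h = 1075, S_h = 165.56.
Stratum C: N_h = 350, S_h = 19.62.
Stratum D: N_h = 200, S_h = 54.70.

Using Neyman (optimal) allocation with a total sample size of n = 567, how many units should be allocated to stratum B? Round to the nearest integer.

Neyman allocation: n_h = n · N_h S_h / Σ N_i S_i, with n = 567.
  stratum A: N_h·S_h = 550·25.67 = 14118.50
  stratum B: N_h·S_h = 1075·165.56 = 177977.00
  stratum C: N_h·S_h = 350·19.62 = 6867.00
  stratum D: N_h·S_h = 200·54.70 = 10940.00
Σ N_h S_h = 209902.50
n for stratum B = 567·177977.00/209902.50 = 480.761 → 481

481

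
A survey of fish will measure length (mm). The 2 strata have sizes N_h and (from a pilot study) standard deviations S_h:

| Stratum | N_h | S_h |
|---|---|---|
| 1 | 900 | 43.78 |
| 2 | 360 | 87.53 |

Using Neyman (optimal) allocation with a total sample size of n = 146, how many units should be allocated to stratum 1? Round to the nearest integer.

81

Neyman allocation: n_h = n · N_h S_h / Σ N_i S_i, with n = 146.
  stratum 1: N_h·S_h = 900·43.78 = 39402.00
  stratum 2: N_h·S_h = 360·87.53 = 31510.80
Σ N_h S_h = 70912.80
n for stratum 1 = 146·39402.00/70912.80 = 81.123 → 81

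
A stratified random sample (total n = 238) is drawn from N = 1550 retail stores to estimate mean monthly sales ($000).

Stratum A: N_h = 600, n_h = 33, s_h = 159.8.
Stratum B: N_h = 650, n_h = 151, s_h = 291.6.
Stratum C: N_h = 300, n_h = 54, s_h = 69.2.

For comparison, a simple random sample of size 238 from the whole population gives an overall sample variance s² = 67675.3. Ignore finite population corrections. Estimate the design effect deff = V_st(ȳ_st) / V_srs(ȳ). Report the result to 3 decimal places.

deff ≈ 0.768

V̂(ȳ_st) = Σ W_h² s_h²/n_h, with W_h = N_h/N and N = 1550:
  stratum A: (600/1550)²·159.8²/33 = 115.952
  stratum B: (650/1550)²·291.6²/151 = 99.0288
  stratum C: (300/1550)²·69.2²/54 = 3.32198
V_st = 218.303
V_srs = s²/n = 67675.3/238 = 284.35
deff = V_st / V_srs = 218.303/284.35 = 0.7677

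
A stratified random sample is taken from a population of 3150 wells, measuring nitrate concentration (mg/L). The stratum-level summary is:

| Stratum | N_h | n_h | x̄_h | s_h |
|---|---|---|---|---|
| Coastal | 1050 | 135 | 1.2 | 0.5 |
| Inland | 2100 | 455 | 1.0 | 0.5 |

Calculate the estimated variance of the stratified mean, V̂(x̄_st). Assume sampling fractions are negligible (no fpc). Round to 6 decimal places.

V̂(x̄_st) ≈ 0.000450

V̂(x̄_st) = Σ W_h² s_h²/n_h, with W_h = N_h/N and N = 3150:
  stratum Coastal: (1050/3150)²·0.5²/135 = 0.000205761
  stratum Inland: (2100/3150)²·0.5²/455 = 0.0002442
V̂(x̄_st) = 0.000449962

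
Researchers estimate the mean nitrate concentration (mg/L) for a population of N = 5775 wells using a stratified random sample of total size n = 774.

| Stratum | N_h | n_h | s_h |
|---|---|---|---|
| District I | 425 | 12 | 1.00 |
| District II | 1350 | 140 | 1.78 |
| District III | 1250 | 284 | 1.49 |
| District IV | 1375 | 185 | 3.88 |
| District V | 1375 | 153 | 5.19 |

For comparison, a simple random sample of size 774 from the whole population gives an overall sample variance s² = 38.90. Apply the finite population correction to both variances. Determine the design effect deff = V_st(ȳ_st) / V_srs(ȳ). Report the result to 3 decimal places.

V̂(ȳ_st) = Σ W_h² (1 − n_h/N_h) s_h²/n_h, with W_h = N_h/N and N = 5775:
  stratum District I: (425/5775)²·(1 − 12/425)·1.00²/12 = 0.000438585
  stratum District II: (1350/5775)²·(1 − 140/1350)·1.78²/140 = 0.00110848
  stratum District III: (1250/5775)²·(1 − 284/1250)·1.49²/284 = 0.000283033
  stratum District IV: (1375/5775)²·(1 − 185/1375)·3.88²/185 = 0.00399243
  stratum District V: (1375/5775)²·(1 − 153/1375)·5.19²/153 = 0.00886979
V_st = 0.0146923
V_srs = (1 − 774/5775)·38.90/774 = 0.0435225
deff = V_st / V_srs = 0.0146923/0.0435225 = 0.3376

deff ≈ 0.338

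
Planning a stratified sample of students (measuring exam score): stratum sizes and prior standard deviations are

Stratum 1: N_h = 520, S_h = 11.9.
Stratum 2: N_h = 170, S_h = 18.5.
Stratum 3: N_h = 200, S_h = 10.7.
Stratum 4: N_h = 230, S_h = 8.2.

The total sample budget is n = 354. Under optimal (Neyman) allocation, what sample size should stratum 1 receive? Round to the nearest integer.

Neyman allocation: n_h = n · N_h S_h / Σ N_i S_i, with n = 354.
  stratum 1: N_h·S_h = 520·11.9 = 6188.00
  stratum 2: N_h·S_h = 170·18.5 = 3145.00
  stratum 3: N_h·S_h = 200·10.7 = 2140.00
  stratum 4: N_h·S_h = 230·8.2 = 1886.00
Σ N_h S_h = 13359.00
n for stratum 1 = 354·6188.00/13359.00 = 163.976 → 164

164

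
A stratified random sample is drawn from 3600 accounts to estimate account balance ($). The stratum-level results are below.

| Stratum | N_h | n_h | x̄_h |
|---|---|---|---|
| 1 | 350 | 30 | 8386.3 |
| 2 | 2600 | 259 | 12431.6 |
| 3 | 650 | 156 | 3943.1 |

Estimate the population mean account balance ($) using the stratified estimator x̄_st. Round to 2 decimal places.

x̄_st ≈ 10505.66

N = Σ N_h = 3600. Stratum weights W_h = N_h/N.
x̄_st = (350·8386.3 + 2600·12431.6 + 650·3943.1) / 3600 = 10505.6611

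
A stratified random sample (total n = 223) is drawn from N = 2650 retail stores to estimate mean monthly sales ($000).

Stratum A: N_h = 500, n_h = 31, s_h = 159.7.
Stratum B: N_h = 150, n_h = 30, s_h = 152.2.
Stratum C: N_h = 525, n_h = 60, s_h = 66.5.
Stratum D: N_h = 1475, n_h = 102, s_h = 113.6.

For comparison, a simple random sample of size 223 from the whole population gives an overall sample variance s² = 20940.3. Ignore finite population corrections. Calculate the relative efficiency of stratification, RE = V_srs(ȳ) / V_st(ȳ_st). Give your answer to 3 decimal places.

RE ≈ 1.272

V̂(ȳ_st) = Σ W_h² s_h²/n_h, with W_h = N_h/N and N = 2650:
  stratum A: (500/2650)²·159.7²/31 = 29.2885
  stratum B: (150/2650)²·152.2²/30 = 2.474
  stratum C: (525/2650)²·66.5²/60 = 2.8928
  stratum D: (1475/2650)²·113.6²/102 = 39.1966
V_st = 73.8519
V_srs = s²/n = 20940.3/223 = 93.9027
Relative efficiency = V_srs / V_st = 93.9027/73.8519 = 1.2715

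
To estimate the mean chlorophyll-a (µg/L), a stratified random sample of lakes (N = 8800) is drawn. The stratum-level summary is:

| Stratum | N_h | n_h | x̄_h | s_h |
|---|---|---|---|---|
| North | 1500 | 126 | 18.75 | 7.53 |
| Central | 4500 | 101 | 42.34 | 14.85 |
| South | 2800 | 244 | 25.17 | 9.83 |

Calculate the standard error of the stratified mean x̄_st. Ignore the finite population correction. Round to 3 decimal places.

SE(x̄_st) ≈ 0.790

V̂(x̄_st) = Σ W_h² s_h²/n_h, with W_h = N_h/N and N = 8800:
  stratum North: (1500/8800)²·7.53²/126 = 0.0130748
  stratum Central: (4500/8800)²·14.85²/101 = 0.570941
  stratum South: (2800/8800)²·9.83²/244 = 0.0400929
V̂(x̄_st) = 0.624109
SE(x̄_st) = √0.624109 = 0.790006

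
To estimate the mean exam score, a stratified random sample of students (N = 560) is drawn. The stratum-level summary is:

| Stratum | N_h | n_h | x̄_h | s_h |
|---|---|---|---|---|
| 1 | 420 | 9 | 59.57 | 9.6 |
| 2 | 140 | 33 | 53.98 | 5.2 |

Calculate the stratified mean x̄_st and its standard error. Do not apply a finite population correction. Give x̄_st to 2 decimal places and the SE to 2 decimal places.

x̄_st ≈ 58.17, SE ≈ 2.41

x̄_st = Σ W_h x̄_h = (420·59.57 + 140·53.98)/560 = 58.17250
V̂(x̄_st) = Σ W_h² s_h²/n_h, with W_h = N_h/N and N = 560:
  stratum 1: (420/560)²·9.6²/9 = 5.76
  stratum 2: (140/560)²·5.2²/33 = 0.0512121
V̂(x̄_st) = 5.81121
SE(x̄_st) = √5.81121 = 2.41065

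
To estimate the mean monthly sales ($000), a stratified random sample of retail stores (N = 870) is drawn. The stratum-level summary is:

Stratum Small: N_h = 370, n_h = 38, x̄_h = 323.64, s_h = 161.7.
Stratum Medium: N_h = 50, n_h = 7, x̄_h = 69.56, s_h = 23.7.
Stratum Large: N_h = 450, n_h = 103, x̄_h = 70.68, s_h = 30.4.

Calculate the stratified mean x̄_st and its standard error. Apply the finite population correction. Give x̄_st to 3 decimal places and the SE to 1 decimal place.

x̄_st ≈ 178.196, SE ≈ 10.7

x̄_st = Σ W_h x̄_h = (370·323.64 + 50·69.56 + 450·70.68)/870 = 178.19632
V̂(x̄_st) = Σ W_h² (1 − n_h/N_h) s_h²/n_h, with W_h = N_h/N and N = 870:
  stratum Small: (370/870)²·(1 − 38/370)·161.7²/38 = 111.67
  stratum Medium: (50/870)²·(1 − 7/50)·23.7²/7 = 0.227928
  stratum Large: (450/870)²·(1 − 103/450)·30.4²/103 = 1.85103
V̂(x̄_st) = 113.749
SE(x̄_st) = √113.749 = 10.6653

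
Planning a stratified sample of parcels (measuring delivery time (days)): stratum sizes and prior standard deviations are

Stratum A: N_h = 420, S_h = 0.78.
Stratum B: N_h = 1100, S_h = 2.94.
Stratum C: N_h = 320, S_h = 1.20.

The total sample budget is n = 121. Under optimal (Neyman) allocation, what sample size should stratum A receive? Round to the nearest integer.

10

Neyman allocation: n_h = n · N_h S_h / Σ N_i S_i, with n = 121.
  stratum A: N_h·S_h = 420·0.78 = 327.60
  stratum B: N_h·S_h = 1100·2.94 = 3234.00
  stratum C: N_h·S_h = 320·1.20 = 384.00
Σ N_h S_h = 3945.60
n for stratum A = 121·327.60/3945.60 = 10.047 → 10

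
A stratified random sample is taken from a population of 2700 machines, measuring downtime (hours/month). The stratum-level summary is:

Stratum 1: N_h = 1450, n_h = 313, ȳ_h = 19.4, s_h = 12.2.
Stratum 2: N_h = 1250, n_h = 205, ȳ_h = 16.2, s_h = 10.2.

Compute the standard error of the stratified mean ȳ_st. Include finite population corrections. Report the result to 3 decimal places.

SE(ȳ_st) ≈ 0.446

V̂(ȳ_st) = Σ W_h² (1 − n_h/N_h) s_h²/n_h, with W_h = N_h/N and N = 2700:
  stratum 1: (1450/2700)²·(1 − 313/1450)·12.2²/313 = 0.107542
  stratum 2: (1250/2700)²·(1 − 205/1250)·10.2²/205 = 0.090938
V̂(ȳ_st) = 0.19848
SE(ȳ_st) = √0.19848 = 0.44551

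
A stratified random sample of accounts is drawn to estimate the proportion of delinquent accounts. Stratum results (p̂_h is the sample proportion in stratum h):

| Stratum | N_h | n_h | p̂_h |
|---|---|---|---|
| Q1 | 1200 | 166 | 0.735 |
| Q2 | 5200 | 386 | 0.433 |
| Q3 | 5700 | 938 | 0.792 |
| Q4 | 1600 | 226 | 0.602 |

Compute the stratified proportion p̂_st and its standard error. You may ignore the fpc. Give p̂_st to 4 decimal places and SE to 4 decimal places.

p̂_st ≈ 0.6286, SE ≈ 0.0121

N = 13700; stratum weights W_h = N_h/N.
p̂_st = Σ W_h p̂_h = (1200·0.735 + 5200·0.433 + 5700·0.792 + 1600·0.602)/13700 = 0.62855
V̂(p̂_st) = Σ W_h² p̂_h(1−p̂_h)/(n_h−1):
  stratum Q1: (1200/13700)²·0.735·0.265/165 = 9.05671e-06
  stratum Q2: (5200/13700)²·0.433·0.567/385 = 9.18704e-05
  stratum Q3: (5700/13700)²·0.792·0.208/937 = 3.04339e-05
  stratum Q4: (1600/13700)²·0.602·0.398/225 = 1.45243e-05
V̂(p̂_st) = 0.000145885; SE = √V̂ = 0.0120783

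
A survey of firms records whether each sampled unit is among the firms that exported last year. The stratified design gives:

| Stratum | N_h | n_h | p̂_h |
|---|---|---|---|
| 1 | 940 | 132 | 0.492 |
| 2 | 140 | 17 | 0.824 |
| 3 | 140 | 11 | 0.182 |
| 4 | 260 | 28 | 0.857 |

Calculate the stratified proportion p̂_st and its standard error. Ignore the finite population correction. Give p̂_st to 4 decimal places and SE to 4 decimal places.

p̂_st ≈ 0.5582, SE ≈ 0.0335

N = 1480; stratum weights W_h = N_h/N.
p̂_st = Σ W_h p̂_h = (940·0.492 + 140·0.824 + 140·0.182 + 260·0.857)/1480 = 0.55820
V̂(p̂_st) = Σ W_h² p̂_h(1−p̂_h)/(n_h−1):
  stratum 1: (940/1480)²·0.492·0.508/131 = 0.000769644
  stratum 2: (140/1480)²·0.824·0.176/16 = 8.11059e-05
  stratum 3: (140/1480)²·0.182·0.818/10 = 0.000133216
  stratum 4: (260/1480)²·0.857·0.143/27 = 0.00014008
V̂(p̂_st) = 0.00112405; SE = √V̂ = 0.0335268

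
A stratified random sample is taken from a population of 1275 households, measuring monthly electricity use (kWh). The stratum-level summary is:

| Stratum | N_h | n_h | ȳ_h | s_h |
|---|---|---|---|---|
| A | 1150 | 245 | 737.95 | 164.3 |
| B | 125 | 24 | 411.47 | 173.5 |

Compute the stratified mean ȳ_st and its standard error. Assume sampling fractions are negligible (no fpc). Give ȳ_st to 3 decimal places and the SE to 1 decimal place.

ȳ_st = Σ W_h ȳ_h = (1150·737.95 + 125·411.47)/1275 = 705.94216
V̂(ȳ_st) = Σ W_h² s_h²/n_h, with W_h = N_h/N and N = 1275:
  stratum A: (1150/1275)²·164.3²/245 = 89.6364
  stratum B: (125/1275)²·173.5²/24 = 12.0556
V̂(ȳ_st) = 101.692
SE(ȳ_st) = √101.692 = 10.0842

ȳ_st ≈ 705.942, SE ≈ 10.1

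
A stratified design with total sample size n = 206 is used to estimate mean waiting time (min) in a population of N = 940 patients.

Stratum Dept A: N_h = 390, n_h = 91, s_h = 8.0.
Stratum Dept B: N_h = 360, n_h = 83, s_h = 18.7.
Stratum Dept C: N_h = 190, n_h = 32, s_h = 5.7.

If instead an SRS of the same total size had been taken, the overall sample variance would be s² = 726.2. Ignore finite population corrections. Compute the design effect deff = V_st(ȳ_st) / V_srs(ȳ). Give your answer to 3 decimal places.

deff ≈ 0.221

V̂(ȳ_st) = Σ W_h² s_h²/n_h, with W_h = N_h/N and N = 940:
  stratum Dept A: (390/940)²·8.0²/91 = 0.121063
  stratum Dept B: (360/940)²·18.7²/83 = 0.617952
  stratum Dept C: (190/940)²·5.7²/32 = 0.0414812
V_st = 0.780496
V_srs = s²/n = 726.2/206 = 3.52524
deff = V_st / V_srs = 0.780496/3.52524 = 0.2214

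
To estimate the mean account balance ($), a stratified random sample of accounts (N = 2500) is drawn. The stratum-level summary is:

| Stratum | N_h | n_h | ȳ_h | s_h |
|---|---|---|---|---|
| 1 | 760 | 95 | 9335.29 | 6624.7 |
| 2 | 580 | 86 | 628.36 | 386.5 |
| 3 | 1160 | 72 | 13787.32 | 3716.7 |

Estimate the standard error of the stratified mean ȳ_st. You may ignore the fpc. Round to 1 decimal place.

SE(ȳ_st) ≈ 290.0

V̂(ȳ_st) = Σ W_h² s_h²/n_h, with W_h = N_h/N and N = 2500:
  stratum 1: (760/2500)²·6624.7²/95 = 42692.9
  stratum 2: (580/2500)²·386.5²/86 = 93.4924
  stratum 3: (1160/2500)²·3716.7²/72 = 41306.5
V̂(ȳ_st) = 84092.9
SE(ȳ_st) = √84092.9 = 289.988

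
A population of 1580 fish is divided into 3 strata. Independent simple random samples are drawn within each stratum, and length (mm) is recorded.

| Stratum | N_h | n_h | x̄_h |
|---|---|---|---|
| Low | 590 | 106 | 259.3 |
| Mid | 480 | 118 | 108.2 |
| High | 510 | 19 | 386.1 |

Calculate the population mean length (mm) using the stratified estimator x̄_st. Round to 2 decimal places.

N = Σ N_h = 1580. Stratum weights W_h = N_h/N.
x̄_st = (590·259.3 + 480·108.2 + 510·386.1) / 1580 = 254.3253

x̄_st ≈ 254.33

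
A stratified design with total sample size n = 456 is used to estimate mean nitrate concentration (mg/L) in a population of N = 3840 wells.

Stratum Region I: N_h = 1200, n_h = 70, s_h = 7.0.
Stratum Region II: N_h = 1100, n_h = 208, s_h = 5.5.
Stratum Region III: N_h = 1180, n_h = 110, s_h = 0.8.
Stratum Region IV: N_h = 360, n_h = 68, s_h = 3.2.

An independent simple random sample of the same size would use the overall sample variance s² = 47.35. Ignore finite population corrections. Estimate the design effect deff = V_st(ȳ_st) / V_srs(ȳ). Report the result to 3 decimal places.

deff ≈ 0.791

V̂(ȳ_st) = Σ W_h² s_h²/n_h, with W_h = N_h/N and N = 3840:
  stratum Region I: (1200/3840)²·7.0²/70 = 0.0683594
  stratum Region II: (1100/3840)²·5.5²/208 = 0.011934
  stratum Region III: (1180/3840)²·0.8²/110 = 0.0005494
  stratum Region IV: (360/3840)²·3.2²/68 = 0.00132353
V_st = 0.0821663
V_srs = s²/n = 47.35/456 = 0.103838
deff = V_st / V_srs = 0.0821663/0.103838 = 0.7913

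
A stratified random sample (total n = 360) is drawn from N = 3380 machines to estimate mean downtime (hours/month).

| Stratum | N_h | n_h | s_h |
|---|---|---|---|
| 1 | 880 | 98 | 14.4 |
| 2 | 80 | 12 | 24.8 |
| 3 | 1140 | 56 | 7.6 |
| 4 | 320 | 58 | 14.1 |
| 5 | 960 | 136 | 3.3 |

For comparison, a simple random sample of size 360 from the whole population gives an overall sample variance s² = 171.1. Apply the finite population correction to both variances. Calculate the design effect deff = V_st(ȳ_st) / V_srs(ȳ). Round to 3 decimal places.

deff ≈ 0.693

V̂(ȳ_st) = Σ W_h² (1 − n_h/N_h) s_h²/n_h, with W_h = N_h/N and N = 3380:
  stratum 1: (880/3380)²·(1 − 98/880)·14.4²/98 = 0.127454
  stratum 2: (80/3380)²·(1 − 12/80)·24.8²/12 = 0.0244055
  stratum 3: (1140/3380)²·(1 − 56/1140)·7.6²/56 = 0.111568
  stratum 4: (320/3380)²·(1 − 58/320)·14.1²/58 = 0.0251552
  stratum 5: (960/3380)²·(1 − 136/960)·3.3²/136 = 0.00554439
V_st = 0.294128
V_srs = (1 − 360/3380)·171.1/360 = 0.424656
deff = V_st / V_srs = 0.294128/0.424656 = 0.6926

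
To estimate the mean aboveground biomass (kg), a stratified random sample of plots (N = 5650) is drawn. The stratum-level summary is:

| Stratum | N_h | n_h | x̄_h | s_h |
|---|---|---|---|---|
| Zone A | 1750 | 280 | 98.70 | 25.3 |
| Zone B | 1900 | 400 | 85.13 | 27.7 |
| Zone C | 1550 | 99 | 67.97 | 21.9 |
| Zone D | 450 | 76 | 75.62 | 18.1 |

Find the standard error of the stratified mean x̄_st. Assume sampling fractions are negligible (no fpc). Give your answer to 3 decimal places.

SE(x̄_st) ≈ 0.910

V̂(x̄_st) = Σ W_h² s_h²/n_h, with W_h = N_h/N and N = 5650:
  stratum Zone A: (1750/5650)²·25.3²/280 = 0.219312
  stratum Zone B: (1900/5650)²·27.7²/400 = 0.216925
  stratum Zone C: (1550/5650)²·21.9²/99 = 0.364602
  stratum Zone D: (450/5650)²·18.1²/76 = 0.0273446
V̂(x̄_st) = 0.828184
SE(x̄_st) = √0.828184 = 0.910046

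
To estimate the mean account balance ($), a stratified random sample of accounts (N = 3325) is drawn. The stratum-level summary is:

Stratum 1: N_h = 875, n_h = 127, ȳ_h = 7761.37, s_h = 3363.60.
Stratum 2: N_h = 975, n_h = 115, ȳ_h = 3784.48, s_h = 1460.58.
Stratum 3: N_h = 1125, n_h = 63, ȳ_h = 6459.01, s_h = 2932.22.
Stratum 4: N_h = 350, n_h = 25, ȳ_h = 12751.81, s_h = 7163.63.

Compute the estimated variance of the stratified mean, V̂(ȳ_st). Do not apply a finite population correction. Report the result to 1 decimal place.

V̂(ȳ_st) ≈ 46132.4

V̂(ȳ_st) = Σ W_h² s_h²/n_h, with W_h = N_h/N and N = 3325:
  stratum 1: (875/3325)²·3363.60²/127 = 6169.33
  stratum 2: (975/3325)²·1460.58²/115 = 1595.07
  stratum 3: (1125/3325)²·2932.22²/63 = 15623.4
  stratum 4: (350/3325)²·7163.63²/25 = 22744.6
V̂(ȳ_st) = 46132.4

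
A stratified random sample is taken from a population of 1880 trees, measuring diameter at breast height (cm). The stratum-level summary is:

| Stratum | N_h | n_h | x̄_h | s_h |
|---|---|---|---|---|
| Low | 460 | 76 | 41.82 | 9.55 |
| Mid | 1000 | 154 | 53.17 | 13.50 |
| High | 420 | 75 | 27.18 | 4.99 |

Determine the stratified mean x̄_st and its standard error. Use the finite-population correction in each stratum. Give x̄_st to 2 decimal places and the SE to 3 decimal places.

x̄_st ≈ 44.59, SE ≈ 0.597

x̄_st = Σ W_h x̄_h = (460·41.82 + 1000·53.17 + 420·27.18)/1880 = 44.58660
V̂(x̄_st) = Σ W_h² (1 − n_h/N_h) s_h²/n_h, with W_h = N_h/N and N = 1880:
  stratum Low: (460/1880)²·(1 − 76/460)·9.55²/76 = 0.0599745
  stratum Mid: (1000/1880)²·(1 − 154/1000)·13.50²/154 = 0.283271
  stratum High: (420/1880)²·(1 − 75/420)·4.99²/75 = 0.0136111
V̂(x̄_st) = 0.356856
SE(x̄_st) = √0.356856 = 0.597374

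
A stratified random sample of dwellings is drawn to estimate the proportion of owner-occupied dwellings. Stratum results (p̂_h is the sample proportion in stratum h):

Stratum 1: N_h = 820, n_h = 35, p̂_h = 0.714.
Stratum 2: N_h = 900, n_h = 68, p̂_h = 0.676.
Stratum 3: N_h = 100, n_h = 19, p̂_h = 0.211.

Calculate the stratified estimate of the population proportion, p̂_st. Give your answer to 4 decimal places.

N = 1820; stratum weights W_h = N_h/N.
p̂_st = Σ W_h p̂_h = (820·0.714 + 900·0.676 + 100·0.211)/1820 = 0.66757

p̂_st ≈ 0.6676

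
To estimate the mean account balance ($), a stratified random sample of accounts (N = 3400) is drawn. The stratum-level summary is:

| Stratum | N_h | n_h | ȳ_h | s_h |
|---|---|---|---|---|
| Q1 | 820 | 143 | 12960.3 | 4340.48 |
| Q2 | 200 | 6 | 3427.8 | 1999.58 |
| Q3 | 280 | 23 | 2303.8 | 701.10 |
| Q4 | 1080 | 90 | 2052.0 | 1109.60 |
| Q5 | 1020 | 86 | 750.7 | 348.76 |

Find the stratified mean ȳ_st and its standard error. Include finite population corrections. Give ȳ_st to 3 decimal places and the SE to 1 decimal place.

ȳ_st = Σ W_h ȳ_h = (820·12960.3 + 200·3427.8 + 280·2303.8 + 1080·2052.0 + 1020·750.7)/3400 = 4394.10118
V̂(ȳ_st) = Σ W_h² (1 − n_h/N_h) s_h²/n_h, with W_h = N_h/N and N = 3400:
  stratum Q1: (820/3400)²·(1 − 143/820)·4340.48²/143 = 6326.8
  stratum Q2: (200/3400)²·(1 − 6/200)·1999.58²/6 = 2236.66
  stratum Q3: (280/3400)²·(1 − 23/280)·701.10²/23 = 133.035
  stratum Q4: (1080/3400)²·(1 − 90/1080)·1109.60²/90 = 1265.29
  stratum Q5: (1020/3400)²·(1 − 86/1020)·348.76²/86 = 116.559
V̂(ȳ_st) = 10078.3
SE(ȳ_st) = √10078.3 = 100.391

ȳ_st ≈ 4394.101, SE ≈ 100.4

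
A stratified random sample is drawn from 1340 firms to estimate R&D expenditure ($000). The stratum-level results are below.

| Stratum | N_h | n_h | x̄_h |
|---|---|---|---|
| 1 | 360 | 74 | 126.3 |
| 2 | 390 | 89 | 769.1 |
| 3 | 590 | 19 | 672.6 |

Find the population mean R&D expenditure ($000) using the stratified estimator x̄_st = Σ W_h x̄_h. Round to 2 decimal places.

x̄_st ≈ 553.92

N = Σ N_h = 1340. Stratum weights W_h = N_h/N.
x̄_st = (360·126.3 + 390·769.1 + 590·672.6) / 1340 = 553.9187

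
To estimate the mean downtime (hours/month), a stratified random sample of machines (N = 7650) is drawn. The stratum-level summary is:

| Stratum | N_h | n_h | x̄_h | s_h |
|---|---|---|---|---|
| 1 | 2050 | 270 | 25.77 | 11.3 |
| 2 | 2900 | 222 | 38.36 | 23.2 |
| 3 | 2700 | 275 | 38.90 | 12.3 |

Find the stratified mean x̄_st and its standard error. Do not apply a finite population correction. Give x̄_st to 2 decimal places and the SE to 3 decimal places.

x̄_st ≈ 35.18, SE ≈ 0.671

x̄_st = Σ W_h x̄_h = (2050·25.77 + 2900·38.36 + 2700·38.90)/7650 = 35.17680
V̂(x̄_st) = Σ W_h² s_h²/n_h, with W_h = N_h/N and N = 7650:
  stratum 1: (2050/7650)²·11.3²/270 = 0.0339608
  stratum 2: (2900/7650)²·23.2²/222 = 0.348414
  stratum 3: (2700/7650)²·12.3²/275 = 0.0685302
V̂(x̄_st) = 0.450905
SE(x̄_st) = √0.450905 = 0.671495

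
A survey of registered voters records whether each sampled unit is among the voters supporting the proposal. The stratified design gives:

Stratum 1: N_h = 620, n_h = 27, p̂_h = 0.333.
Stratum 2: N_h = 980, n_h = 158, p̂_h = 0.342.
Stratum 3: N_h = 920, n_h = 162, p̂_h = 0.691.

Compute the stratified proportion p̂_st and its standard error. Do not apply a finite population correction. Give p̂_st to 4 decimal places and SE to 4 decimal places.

N = 2520; stratum weights W_h = N_h/N.
p̂_st = Σ W_h p̂_h = (620·0.333 + 980·0.342 + 920·0.691)/2520 = 0.46720
V̂(p̂_st) = Σ W_h² p̂_h(1−p̂_h)/(n_h−1):
  stratum 1: (620/2520)²·0.333·0.667/26 = 0.000517105
  stratum 2: (980/2520)²·0.342·0.658/157 = 0.000216772
  stratum 3: (920/2520)²·0.691·0.309/161 = 0.000176761
V̂(p̂_st) = 0.000910638; SE = √V̂ = 0.0301768

p̂_st ≈ 0.4672, SE ≈ 0.0302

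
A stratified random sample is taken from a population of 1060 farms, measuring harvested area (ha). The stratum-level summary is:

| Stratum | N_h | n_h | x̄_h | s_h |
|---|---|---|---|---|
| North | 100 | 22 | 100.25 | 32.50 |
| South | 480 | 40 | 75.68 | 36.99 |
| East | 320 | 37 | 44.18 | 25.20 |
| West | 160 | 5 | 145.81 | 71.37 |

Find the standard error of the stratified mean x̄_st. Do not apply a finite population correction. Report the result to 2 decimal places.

V̂(x̄_st) = Σ W_h² s_h²/n_h, with W_h = N_h/N and N = 1060:
  stratum North: (100/1060)²·32.50²/22 = 0.427299
  stratum South: (480/1060)²·36.99²/40 = 7.01422
  stratum East: (320/1060)²·25.20²/37 = 1.56418
  stratum West: (160/1060)²·71.37²/5 = 23.2108
V̂(x̄_st) = 32.2165
SE(x̄_st) = √32.2165 = 5.67596

SE(x̄_st) ≈ 5.68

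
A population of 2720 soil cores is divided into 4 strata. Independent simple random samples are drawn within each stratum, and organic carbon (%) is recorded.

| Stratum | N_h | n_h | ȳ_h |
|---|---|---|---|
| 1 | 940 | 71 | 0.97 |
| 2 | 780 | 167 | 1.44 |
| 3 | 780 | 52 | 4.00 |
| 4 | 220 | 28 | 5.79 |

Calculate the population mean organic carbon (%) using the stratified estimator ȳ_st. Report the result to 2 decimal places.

N = Σ N_h = 2720. Stratum weights W_h = N_h/N.
ȳ_st = (940·0.97 + 780·1.44 + 780·4.00 + 220·5.79) / 2720 = 2.3635

ȳ_st ≈ 2.36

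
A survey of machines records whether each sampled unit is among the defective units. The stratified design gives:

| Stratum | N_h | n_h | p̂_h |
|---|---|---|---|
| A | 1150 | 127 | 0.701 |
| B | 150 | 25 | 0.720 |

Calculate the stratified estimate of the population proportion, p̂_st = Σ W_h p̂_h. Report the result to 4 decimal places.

p̂_st ≈ 0.7032

N = 1300; stratum weights W_h = N_h/N.
p̂_st = Σ W_h p̂_h = (1150·0.701 + 150·0.720)/1300 = 0.70319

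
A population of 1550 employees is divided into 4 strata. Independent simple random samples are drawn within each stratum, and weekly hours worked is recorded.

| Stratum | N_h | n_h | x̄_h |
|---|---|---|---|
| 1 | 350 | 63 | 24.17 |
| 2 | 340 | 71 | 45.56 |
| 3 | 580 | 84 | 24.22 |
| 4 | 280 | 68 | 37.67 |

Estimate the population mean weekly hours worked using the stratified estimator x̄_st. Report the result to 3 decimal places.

N = Σ N_h = 1550. Stratum weights W_h = N_h/N.
x̄_st = (350·24.17 + 340·45.56 + 580·24.22 + 280·37.67) / 1550 = 31.31942

x̄_st ≈ 31.319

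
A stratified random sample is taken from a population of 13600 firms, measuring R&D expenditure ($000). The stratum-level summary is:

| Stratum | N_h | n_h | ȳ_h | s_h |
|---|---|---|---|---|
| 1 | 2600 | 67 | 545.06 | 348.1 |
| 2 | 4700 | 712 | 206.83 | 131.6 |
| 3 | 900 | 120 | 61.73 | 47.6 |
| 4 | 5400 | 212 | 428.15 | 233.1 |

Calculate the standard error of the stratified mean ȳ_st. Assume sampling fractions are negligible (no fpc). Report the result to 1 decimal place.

V̂(ȳ_st) = Σ W_h² s_h²/n_h, with W_h = N_h/N and N = 13600:
  stratum 1: (2600/13600)²·348.1²/67 = 66.1001
  stratum 2: (4700/13600)²·131.6²/712 = 2.90502
  stratum 3: (900/13600)²·47.6²/120 = 0.0826875
  stratum 4: (5400/13600)²·233.1²/212 = 40.4072
V̂(ȳ_st) = 109.495
SE(ȳ_st) = √109.495 = 10.464

SE(ȳ_st) ≈ 10.5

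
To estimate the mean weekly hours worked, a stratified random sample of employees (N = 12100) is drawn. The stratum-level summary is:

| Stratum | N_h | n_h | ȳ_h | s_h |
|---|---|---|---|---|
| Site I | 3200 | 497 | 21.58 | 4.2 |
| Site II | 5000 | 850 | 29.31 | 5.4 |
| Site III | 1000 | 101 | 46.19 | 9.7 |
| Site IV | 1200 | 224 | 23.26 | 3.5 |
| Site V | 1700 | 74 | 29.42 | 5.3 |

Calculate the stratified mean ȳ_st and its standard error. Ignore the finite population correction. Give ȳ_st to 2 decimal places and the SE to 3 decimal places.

ȳ_st ≈ 28.08, SE ≈ 0.151

ȳ_st = Σ W_h ȳ_h = (3200·21.58 + 5000·29.31 + 1000·46.19 + 1200·23.26 + 1700·29.42)/12100 = 28.07620
V̂(ȳ_st) = Σ W_h² s_h²/n_h, with W_h = N_h/N and N = 12100:
  stratum Site I: (3200/12100)²·4.2²/497 = 0.0024824
  stratum Site II: (5000/12100)²·5.4²/850 = 0.00585784
  stratum Site III: (1000/12100)²·9.7²/101 = 0.00636285
  stratum Site IV: (1200/12100)²·3.5²/224 = 0.000537873
  stratum Site V: (1700/12100)²·5.3²/74 = 0.00749285
V̂(ȳ_st) = 0.0227338
SE(ȳ_st) = √0.0227338 = 0.150777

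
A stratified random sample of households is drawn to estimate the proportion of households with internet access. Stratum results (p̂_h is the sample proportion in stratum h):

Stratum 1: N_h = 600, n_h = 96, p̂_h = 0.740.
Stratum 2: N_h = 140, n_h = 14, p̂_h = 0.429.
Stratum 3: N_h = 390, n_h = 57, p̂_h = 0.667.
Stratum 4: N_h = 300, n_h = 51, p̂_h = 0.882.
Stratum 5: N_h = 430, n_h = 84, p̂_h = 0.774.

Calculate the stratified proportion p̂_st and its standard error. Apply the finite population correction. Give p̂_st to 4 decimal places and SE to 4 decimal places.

p̂_st ≈ 0.7320, SE ≈ 0.0236

N = 1860; stratum weights W_h = N_h/N.
p̂_st = Σ W_h p̂_h = (600·0.740 + 140·0.429 + 390·0.667 + 300·0.882 + 430·0.774)/1860 = 0.73205
V̂(p̂_st) = Σ W_h² (1 − n_h/N_h) p̂_h(1−p̂_h)/(n_h−1):
  stratum 1: (600/1860)²·(1 − 96/600)·0.740·0.260/95 = 0.000177026
  stratum 2: (140/1860)²·(1 − 14/140)·0.429·0.571/13 = 9.60777e-05
  stratum 3: (390/1860)²·(1 − 57/390)·0.667·0.333/56 = 0.00014889
  stratum 4: (300/1860)²·(1 − 51/300)·0.882·0.118/50 = 4.49444e-05
  stratum 5: (430/1860)²·(1 − 84/430)·0.774·0.226/83 = 9.06338e-05
V̂(p̂_st) = 0.000557572; SE = √V̂ = 0.023613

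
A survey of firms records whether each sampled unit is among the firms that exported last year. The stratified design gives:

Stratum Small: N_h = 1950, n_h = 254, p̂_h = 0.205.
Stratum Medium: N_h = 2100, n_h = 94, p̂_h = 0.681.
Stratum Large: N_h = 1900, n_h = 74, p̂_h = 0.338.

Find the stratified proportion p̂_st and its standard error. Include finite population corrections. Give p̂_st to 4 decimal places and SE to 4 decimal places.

p̂_st ≈ 0.4155, SE ≈ 0.0253

N = 5950; stratum weights W_h = N_h/N.
p̂_st = Σ W_h p̂_h = (1950·0.205 + 2100·0.681 + 1900·0.338)/5950 = 0.41547
V̂(p̂_st) = Σ W_h² (1 − n_h/N_h) p̂_h(1−p̂_h)/(n_h−1):
  stratum Small: (1950/5950)²·(1 − 254/1950)·0.205·0.795/253 = 6.01765e-05
  stratum Medium: (2100/5950)²·(1 − 94/2100)·0.681·0.319/93 = 0.000277953
  stratum Large: (1900/5950)²·(1 − 74/1900)·0.338·0.662/73 = 0.000300381
V̂(p̂_st) = 0.00063851; SE = √V̂ = 0.0252688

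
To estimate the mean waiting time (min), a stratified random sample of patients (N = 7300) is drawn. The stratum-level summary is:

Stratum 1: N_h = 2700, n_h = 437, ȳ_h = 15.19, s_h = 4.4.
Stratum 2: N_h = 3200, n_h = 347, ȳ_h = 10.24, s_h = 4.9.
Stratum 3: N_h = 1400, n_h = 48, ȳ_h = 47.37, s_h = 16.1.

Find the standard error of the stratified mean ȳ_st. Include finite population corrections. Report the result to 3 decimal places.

V̂(ȳ_st) = Σ W_h² (1 − n_h/N_h) s_h²/n_h, with W_h = N_h/N and N = 7300:
  stratum 1: (2700/7300)²·(1 − 437/2700)·4.4²/437 = 0.00507956
  stratum 2: (3200/7300)²·(1 − 347/3200)·4.9²/347 = 0.0118541
  stratum 3: (1400/7300)²·(1 − 48/1400)·16.1²/48 = 0.191809
V̂(ȳ_st) = 0.208743
SE(ȳ_st) = √0.208743 = 0.456884

SE(ȳ_st) ≈ 0.457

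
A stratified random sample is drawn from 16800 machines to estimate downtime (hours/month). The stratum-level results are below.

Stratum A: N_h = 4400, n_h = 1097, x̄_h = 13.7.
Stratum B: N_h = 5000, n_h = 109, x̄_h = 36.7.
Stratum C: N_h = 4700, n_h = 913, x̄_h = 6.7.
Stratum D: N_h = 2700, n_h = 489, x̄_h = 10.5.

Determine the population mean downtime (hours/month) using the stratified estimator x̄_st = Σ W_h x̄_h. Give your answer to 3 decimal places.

x̄_st ≈ 18.073

N = Σ N_h = 16800. Stratum weights W_h = N_h/N.
x̄_st = (4400·13.7 + 5000·36.7 + 4700·6.7 + 2700·10.5) / 16800 = 18.07262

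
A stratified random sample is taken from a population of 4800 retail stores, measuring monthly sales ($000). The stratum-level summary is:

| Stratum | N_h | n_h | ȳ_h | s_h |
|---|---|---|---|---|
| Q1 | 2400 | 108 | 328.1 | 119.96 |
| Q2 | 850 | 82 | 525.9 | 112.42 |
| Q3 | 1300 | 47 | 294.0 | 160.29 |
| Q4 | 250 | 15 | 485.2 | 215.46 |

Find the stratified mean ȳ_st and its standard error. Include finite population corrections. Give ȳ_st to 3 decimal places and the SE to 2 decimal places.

ȳ_st = Σ W_h ȳ_h = (2400·328.1 + 850·525.9 + 1300·294.0 + 250·485.2)/4800 = 362.07396
V̂(ȳ_st) = Σ W_h² (1 − n_h/N_h) s_h²/n_h, with W_h = N_h/N and N = 4800:
  stratum Q1: (2400/4800)²·(1 − 108/2400)·119.96²/108 = 31.8121
  stratum Q2: (850/4800)²·(1 − 82/850)·112.42²/82 = 4.36688
  stratum Q3: (1300/4800)²·(1 − 47/1300)·160.29²/47 = 38.648
  stratum Q4: (250/4800)²·(1 − 15/250)·215.46²/15 = 7.89164
V̂(ȳ_st) = 82.7186
SE(ȳ_st) = √82.7186 = 9.09498

ȳ_st ≈ 362.074, SE ≈ 9.09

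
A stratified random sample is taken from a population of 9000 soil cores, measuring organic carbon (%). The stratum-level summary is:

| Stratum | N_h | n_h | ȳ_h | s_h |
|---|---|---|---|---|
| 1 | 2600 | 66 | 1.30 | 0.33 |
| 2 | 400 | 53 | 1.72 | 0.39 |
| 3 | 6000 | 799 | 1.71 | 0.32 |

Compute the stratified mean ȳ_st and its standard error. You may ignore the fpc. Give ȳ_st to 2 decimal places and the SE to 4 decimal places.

ȳ_st ≈ 1.59, SE ≈ 0.0142

ȳ_st = Σ W_h ȳ_h = (2600·1.30 + 400·1.72 + 6000·1.71)/9000 = 1.59200
V̂(ȳ_st) = Σ W_h² s_h²/n_h, with W_h = N_h/N and N = 9000:
  stratum 1: (2600/9000)²·0.33²/66 = 0.000137704
  stratum 2: (400/9000)²·0.39²/53 = 5.66876e-06
  stratum 3: (6000/9000)²·0.32²/799 = 5.69601e-05
V̂(ȳ_st) = 0.000200333
SE(ȳ_st) = √0.000200333 = 0.0141539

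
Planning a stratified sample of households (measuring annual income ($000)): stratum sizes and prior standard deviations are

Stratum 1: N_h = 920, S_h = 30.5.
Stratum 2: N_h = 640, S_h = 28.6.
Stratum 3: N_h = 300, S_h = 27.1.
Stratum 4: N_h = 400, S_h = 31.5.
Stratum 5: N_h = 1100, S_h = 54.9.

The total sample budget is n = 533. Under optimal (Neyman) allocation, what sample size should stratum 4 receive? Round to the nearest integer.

53

Neyman allocation: n_h = n · N_h S_h / Σ N_i S_i, with n = 533.
  stratum 1: N_h·S_h = 920·30.5 = 28060.00
  stratum 2: N_h·S_h = 640·28.6 = 18304.00
  stratum 3: N_h·S_h = 300·27.1 = 8130.00
  stratum 4: N_h·S_h = 400·31.5 = 12600.00
  stratum 5: N_h·S_h = 1100·54.9 = 60390.00
Σ N_h S_h = 127484.00
n for stratum 4 = 533·12600.00/127484.00 = 52.680 → 53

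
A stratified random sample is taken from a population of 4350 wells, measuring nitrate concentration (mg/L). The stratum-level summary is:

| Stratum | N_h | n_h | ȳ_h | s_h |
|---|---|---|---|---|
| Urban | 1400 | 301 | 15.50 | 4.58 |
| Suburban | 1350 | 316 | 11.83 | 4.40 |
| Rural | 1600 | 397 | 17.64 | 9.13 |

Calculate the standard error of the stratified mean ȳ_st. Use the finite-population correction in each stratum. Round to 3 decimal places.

SE(ȳ_st) ≈ 0.178

V̂(ȳ_st) = Σ W_h² (1 − n_h/N_h) s_h²/n_h, with W_h = N_h/N and N = 4350:
  stratum Urban: (1400/4350)²·(1 − 301/1400)·4.58²/301 = 0.00566646
  stratum Suburban: (1350/4350)²·(1 − 316/1350)·4.40²/316 = 0.00451954
  stratum Rural: (1600/4350)²·(1 − 397/1600)·9.13²/397 = 0.0213579
V̂(ȳ_st) = 0.0315439
SE(ȳ_st) = √0.0315439 = 0.177606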